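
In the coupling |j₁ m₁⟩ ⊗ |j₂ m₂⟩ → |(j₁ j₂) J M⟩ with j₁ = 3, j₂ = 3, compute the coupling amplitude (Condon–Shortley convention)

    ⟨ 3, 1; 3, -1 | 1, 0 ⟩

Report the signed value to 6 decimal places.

j₁+j₂−J=5  J+j₁−j₂=1  J−j₁+j₂=1  j₁+j₂+J+1=8
(j₁±m₁, j₂±m₂, J±M) = (4,2,2,4,1,1)
P² = 144/7
sum k=1..2:
  [1] −1/24 = -1/24
  [2] +1/12 = 1/12
S = 1/24
C² = P²·S² = 1/28 ; C = +0.188982

+√(1/28) ≈ +0.188982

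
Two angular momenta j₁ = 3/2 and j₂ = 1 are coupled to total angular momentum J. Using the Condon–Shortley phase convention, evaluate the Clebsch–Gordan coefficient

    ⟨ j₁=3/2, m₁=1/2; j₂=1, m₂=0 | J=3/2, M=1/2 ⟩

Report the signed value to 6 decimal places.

+√(1/15) = +0.258199

triangle: 1!×2!×1!/5! = 2/120
(j±m)!: 2!×1!×1!×1!×2!×1! = 4
prefactor² = (2J+1)×Δ×N² = 4/15
  k=0: +1/(0!×1!×1!×1!×1!×0!) = 1
  k=1: −1/(1!×0!×0!×0!×2!×1!) = -1/2
Σ = 1/2  ⇒  CG² = 4/15×1/2² = 1/15
CG = +√(1/15) = +0.258199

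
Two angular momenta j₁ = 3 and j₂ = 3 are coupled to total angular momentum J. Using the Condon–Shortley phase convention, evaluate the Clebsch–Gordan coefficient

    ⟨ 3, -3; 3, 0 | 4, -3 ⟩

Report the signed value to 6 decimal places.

+√(9/22) ≈ +0.639602

√[9·2!4!4!/11! · 0!6!3!3!1!7!] = √(373248/11)
  +(−1)^2/∏(2,0,4,1,0,3)! = 1/288  (running 1/288)
⟨..|..⟩ = √(373248/11)·(1/288) = +0.639602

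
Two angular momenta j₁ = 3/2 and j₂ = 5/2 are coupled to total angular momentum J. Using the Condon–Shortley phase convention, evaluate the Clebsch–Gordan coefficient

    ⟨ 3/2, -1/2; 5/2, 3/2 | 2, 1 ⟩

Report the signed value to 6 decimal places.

+0.154303  (= +√(1/42))

j₁+j₂−J=2  J+j₁−j₂=1  J−j₁+j₂=3  j₁+j₂+J+1=7
(j₁±m₁, j₂±m₂, J±M) = (1,2,4,1,3,1)
P² = 24/7
sum k=1..2:
  [1] −1/6 = -1/6
  [2] +1/4 = 1/4
S = 1/12
C² = P²·S² = 1/42 ; C = +0.154303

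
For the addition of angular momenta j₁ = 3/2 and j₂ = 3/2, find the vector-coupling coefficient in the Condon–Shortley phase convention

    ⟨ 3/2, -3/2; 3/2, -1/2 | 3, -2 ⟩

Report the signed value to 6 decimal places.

triangle: 0!*3!*3!/7! = 36/5040
(j±m)!: 0!*3!*1!*2!*1!*5! = 1440
prefactor² = (2J+1)*Δ*N² = 72
  k=0: +1/(0!*0!*3!*1!*0!*2!) = 1/12
Σ = 1/12  ⇒  CG² = 72*1/12² = 1/2
CG = +√(1/2) = +0.707107

+√(1/2) = +0.707107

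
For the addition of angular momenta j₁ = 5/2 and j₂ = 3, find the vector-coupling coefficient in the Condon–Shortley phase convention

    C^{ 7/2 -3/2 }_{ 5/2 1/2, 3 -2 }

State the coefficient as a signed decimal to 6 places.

√[8·2!3!4!/10! · 3!2!1!5!2!5!] = √(1536/7)
  +(−1)^0/∏(0,2,2,1,1,3)! = 1/24  (running 1/24)
  +(−1)^1/∏(1,1,1,0,2,4)! = -1/48  (running 1/48)
⟨..|..⟩ = √(1536/7)·(1/48) = +0.308607

+0.308607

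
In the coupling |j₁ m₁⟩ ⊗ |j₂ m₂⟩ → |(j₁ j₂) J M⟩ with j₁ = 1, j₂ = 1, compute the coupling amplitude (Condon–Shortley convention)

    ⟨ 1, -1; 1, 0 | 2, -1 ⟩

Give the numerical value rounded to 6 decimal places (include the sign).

+0.707107  (= +√(1/2))

j₁+j₂−J=0  J+j₁−j₂=2  J−j₁+j₂=2  j₁+j₂+J+1=5
(j₁±m₁, j₂±m₂, J±M) = (0,2,1,1,1,3)
P² = 2
sum k=0..0:
  [0] +1/2 = 1/2
S = 1/2
C² = P²·S² = 1/2 ; C = +0.707107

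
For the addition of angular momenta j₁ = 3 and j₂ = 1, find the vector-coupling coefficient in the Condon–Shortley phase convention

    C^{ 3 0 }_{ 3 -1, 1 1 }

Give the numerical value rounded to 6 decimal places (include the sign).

−√(1/2) = -0.707107

j₁+j₂−J=1  J+j₁−j₂=5  J−j₁+j₂=1  j₁+j₂+J+1=8
(j₁±m₁, j₂±m₂, J±M) = (2,4,2,0,3,3)
P² = 72
sum k=1..1:
  [1] −1/12 = -1/12
S = -1/12
C² = P²·S² = 1/2 ; C = -0.707107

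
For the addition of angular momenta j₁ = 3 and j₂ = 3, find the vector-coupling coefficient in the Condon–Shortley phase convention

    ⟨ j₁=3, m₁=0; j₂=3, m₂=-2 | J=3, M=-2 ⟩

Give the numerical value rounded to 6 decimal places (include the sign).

−√(1/6) = -0.408248

√[7·3!3!3!/10! · 3!3!1!5!1!5!] = √(216)
  +(−1)^0/∏(0,3,3,1,0,2)! = 1/72  (running 1/72)
  +(−1)^1/∏(1,2,2,0,1,3)! = -1/24  (running -1/36)
⟨..|..⟩ = √(216)·(-1/36) = -0.408248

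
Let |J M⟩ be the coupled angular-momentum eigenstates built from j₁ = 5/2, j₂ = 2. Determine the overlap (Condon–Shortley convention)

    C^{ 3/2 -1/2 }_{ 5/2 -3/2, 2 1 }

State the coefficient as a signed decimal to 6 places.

+√(2/105) ≈ +0.138013

j₁+j₂−J=3  J+j₁−j₂=2  J−j₁+j₂=1  j₁+j₂+J+1=7
(j₁±m₁, j₂±m₂, J±M) = (1,4,3,1,1,2)
P² = 96/35
sum k=2..3:
  [2] +1/4 = 1/4
  [3] −1/6 = -1/6
S = 1/12
C² = P²·S² = 2/105 ; C = +0.138013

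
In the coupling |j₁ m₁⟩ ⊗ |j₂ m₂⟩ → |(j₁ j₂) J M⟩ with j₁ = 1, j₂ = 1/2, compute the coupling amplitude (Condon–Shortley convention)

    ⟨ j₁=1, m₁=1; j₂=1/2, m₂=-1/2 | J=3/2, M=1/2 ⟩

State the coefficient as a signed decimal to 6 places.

+0.577350

j₁+j₂−J=0  J+j₁−j₂=2  J−j₁+j₂=1  j₁+j₂+J+1=4
(j₁±m₁, j₂±m₂, J±M) = (2,0,0,1,2,1)
P² = 4/3
sum k=0..0:
  [0] +1/2 = 1/2
S = 1/2
C² = P²·S² = 1/3 ; C = +0.577350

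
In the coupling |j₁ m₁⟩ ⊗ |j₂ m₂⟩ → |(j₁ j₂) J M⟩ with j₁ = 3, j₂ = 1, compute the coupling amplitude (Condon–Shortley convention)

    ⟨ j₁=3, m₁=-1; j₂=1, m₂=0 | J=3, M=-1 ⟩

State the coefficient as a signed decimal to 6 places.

√[7·1!5!1!/8! · 2!4!1!1!2!4!] = √(48)
  +(−1)^0/∏(0,1,4,1,1,0)! = 1/24  (running 1/24)
  +(−1)^1/∏(1,0,3,0,2,1)! = -1/12  (running -1/24)
⟨..|..⟩ = √(48)·(-1/24) = -0.288675

-0.288675  (= −√(1/12))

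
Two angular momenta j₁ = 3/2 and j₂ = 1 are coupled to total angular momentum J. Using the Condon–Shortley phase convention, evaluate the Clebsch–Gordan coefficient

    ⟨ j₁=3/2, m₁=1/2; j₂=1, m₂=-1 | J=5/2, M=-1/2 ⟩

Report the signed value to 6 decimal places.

√[6·0!3!2!/6! · 2!1!0!2!2!3!] = √(24/5)
  +(−1)^0/∏(0,0,1,0,2,2)! = 1/4  (running 1/4)
⟨..|..⟩ = √(24/5)·(1/4) = +0.547723

+0.547723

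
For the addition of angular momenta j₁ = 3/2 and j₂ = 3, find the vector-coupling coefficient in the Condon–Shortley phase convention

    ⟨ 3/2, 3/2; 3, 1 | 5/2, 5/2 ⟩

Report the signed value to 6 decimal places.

triangle: 2!×1!×4!/8! = 48/40320
(j±m)!: 3!×0!×4!×2!×5!×0! = 34560
prefactor² = (2J+1)×Δ×N² = 1728/7
  k=0: +1/(0!×2!×0!×4!×1!×0!) = 1/48
Σ = 1/48  ⇒  CG² = 1728/7×1/48² = 3/28
CG = +√(3/28) = +0.327327

+√(3/28) = +0.327327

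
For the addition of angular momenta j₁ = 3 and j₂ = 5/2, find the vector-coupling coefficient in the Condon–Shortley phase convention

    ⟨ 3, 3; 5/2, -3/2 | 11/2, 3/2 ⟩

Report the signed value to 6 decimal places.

+0.123091

triangle: 0!*6!*5!/12! = 86400/479001600
(j±m)!: 6!*0!*1!*4!*7!*4! = 2090188800
prefactor² = (2J+1)*Δ*N² = 49766400/11
  k=0: +1/(0!*0!*0!*1!*6!*4!) = 1/17280
Σ = 1/17280  ⇒  CG² = 49766400/11*1/17280² = 1/66
CG = +√(1/66) = +0.123091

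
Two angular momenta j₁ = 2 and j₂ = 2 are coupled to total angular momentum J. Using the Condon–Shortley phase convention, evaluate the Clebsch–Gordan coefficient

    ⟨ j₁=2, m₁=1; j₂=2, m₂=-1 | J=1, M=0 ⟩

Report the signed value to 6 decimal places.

−√(1/10) = -0.316228

j₁+j₂−J=3  J+j₁−j₂=1  J−j₁+j₂=1  j₁+j₂+J+1=6
(j₁±m₁, j₂±m₂, J±M) = (3,1,1,3,1,1)
P² = 9/10
sum k=0..1:
  [0] +1/6 = 1/6
  [1] −1/2 = -1/2
S = -1/3
C² = P²·S² = 1/10 ; C = -0.316228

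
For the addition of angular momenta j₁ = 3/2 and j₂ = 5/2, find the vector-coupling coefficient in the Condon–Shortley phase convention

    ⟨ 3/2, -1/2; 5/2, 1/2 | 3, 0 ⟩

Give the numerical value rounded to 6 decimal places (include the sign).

-0.447214  (= −√(1/5))

triangle: 1!*2!*4!/8! = 48/40320
(j±m)!: 1!*2!*3!*2!*3!*3! = 864
prefactor² = (2J+1)*Δ*N² = 36/5
  k=0: +1/(0!*1!*2!*3!*0!*1!) = 1/12
  k=1: −1/(1!*0!*1!*2!*1!*2!) = -1/4
Σ = -1/6  ⇒  CG² = 36/5*(-1/6)² = 1/5
CG = −√(1/5) = -0.447214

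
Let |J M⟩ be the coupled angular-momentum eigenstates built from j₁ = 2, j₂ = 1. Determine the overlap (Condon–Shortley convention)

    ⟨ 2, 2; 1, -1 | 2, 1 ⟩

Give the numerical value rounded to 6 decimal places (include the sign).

triangle: 1!·3!·1!/6! = 6/720
(j±m)!: 4!·0!·0!·2!·3!·1! = 288
prefactor² = (2J+1)·Δ·N² = 12
  k=0: +1/(0!·1!·0!·0!·3!·1!) = 1/6
Σ = 1/6  ⇒  CG² = 12·1/6² = 1/3
CG = +√(1/3) = +0.577350

+0.577350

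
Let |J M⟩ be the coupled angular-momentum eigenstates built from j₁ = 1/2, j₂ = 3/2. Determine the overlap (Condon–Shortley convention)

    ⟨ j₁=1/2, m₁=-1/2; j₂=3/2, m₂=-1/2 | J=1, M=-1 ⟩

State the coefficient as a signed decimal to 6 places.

√[3·1!0!2!/4! · 0!1!1!2!0!2!] = √(1)
  +(−1)^1/∏(1,0,0,0,0,2)! = -1/2  (running -1/2)
⟨..|..⟩ = √(1)·(-1/2) = -0.500000

−√(1/4) ≈ -0.500000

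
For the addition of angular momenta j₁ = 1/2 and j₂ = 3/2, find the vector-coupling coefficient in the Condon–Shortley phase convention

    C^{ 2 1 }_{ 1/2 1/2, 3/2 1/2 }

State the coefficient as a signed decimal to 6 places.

√[5·0!1!3!/5! · 1!0!2!1!3!1!] = √(3)
  +(−1)^0/∏(0,0,0,2,1,1)! = 1/2  (running 1/2)
⟨..|..⟩ = √(3)·(1/2) = +0.866025

+0.866025  (= +√(3/4))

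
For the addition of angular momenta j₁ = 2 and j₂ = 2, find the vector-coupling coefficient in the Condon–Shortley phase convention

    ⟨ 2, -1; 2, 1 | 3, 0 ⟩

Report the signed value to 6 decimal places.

−√(2/5) ≈ -0.632456

√[7·1!3!3!/8! · 1!3!3!1!3!3!] = √(81/10)
  +(−1)^0/∏(0,1,3,3,0,0)! = 1/36  (running 1/36)
  +(−1)^1/∏(1,0,2,2,1,1)! = -1/4  (running -2/9)
⟨..|..⟩ = √(81/10)·(-2/9) = -0.632456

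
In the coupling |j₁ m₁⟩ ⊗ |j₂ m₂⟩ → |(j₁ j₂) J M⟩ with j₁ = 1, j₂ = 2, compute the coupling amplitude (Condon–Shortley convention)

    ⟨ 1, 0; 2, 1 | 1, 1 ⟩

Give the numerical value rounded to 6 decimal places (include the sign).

triangle: 2!*0!*2!/5! = 4/120
(j±m)!: 1!*1!*3!*1!*2!*0! = 12
prefactor² = (2J+1)*Δ*N² = 6/5
  k=1: −1/(1!*1!*0!*2!*0!*0!) = -1/2
Σ = -1/2  ⇒  CG² = 6/5*(-1/2)² = 3/10
CG = −√(3/10) = -0.547723

−√(3/10) = -0.547723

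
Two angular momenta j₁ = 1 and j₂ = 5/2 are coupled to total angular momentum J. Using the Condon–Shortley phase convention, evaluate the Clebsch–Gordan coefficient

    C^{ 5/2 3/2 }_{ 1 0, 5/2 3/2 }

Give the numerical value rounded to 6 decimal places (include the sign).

−√(9/35) ≈ -0.507093

j₁+j₂−J=1  J+j₁−j₂=1  J−j₁+j₂=4  j₁+j₂+J+1=7
(j₁±m₁, j₂±m₂, J±M) = (1,1,4,1,4,1)
P² = 576/35
sum k=0..1:
  [0] +1/24 = 1/24
  [1] −1/6 = -1/6
S = -1/8
C² = P²·S² = 9/35 ; C = -0.507093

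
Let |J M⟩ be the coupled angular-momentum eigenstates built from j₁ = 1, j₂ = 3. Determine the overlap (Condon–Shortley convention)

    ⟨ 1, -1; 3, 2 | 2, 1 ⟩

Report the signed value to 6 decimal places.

+√(10/21) ≈ +0.690066

triangle: 2!×0!×4!/7! = 48/5040
(j±m)!: 0!×2!×5!×1!×3!×1! = 1440
prefactor² = (2J+1)×Δ×N² = 480/7
  k=2: +1/(2!×0!×0!×3!×0!×1!) = 1/12
Σ = 1/12  ⇒  CG² = 480/7×1/12² = 10/21
CG = +√(10/21) = +0.690066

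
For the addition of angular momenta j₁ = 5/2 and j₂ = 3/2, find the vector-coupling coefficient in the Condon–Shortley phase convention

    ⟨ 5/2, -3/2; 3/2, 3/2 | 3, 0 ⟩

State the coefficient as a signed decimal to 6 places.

j₁+j₂−J=1  J+j₁−j₂=4  J−j₁+j₂=2  j₁+j₂+J+1=8
(j₁±m₁, j₂±m₂, J±M) = (1,4,3,0,3,3)
P² = 216/5
sum k=1..1:
  [1] −1/12 = -1/12
S = -1/12
C² = P²·S² = 3/10 ; C = -0.547723

-0.547723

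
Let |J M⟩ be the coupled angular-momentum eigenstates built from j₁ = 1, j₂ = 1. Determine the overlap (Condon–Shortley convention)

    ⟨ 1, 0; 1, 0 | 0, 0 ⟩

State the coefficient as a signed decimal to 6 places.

j₁+j₂−J=2  J+j₁−j₂=0  J−j₁+j₂=0  j₁+j₂+J+1=3
(j₁±m₁, j₂±m₂, J±M) = (1,1,1,1,0,0)
P² = 1/3
sum k=1..1:
  [1] −1/1 = -1
S = -1
C² = P²·S² = 1/3 ; C = -0.577350

-0.577350  (= −√(1/3))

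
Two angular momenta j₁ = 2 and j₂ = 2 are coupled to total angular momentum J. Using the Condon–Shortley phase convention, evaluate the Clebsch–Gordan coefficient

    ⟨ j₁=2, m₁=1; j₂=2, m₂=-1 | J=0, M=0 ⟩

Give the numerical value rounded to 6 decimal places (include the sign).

-0.447214

triangle: 4!×0!×0!/5! = 24/120
(j±m)!: 3!×1!×1!×3!×0!×0! = 36
prefactor² = (2J+1)×Δ×N² = 36/5
  k=1: −1/(1!×3!×0!×0!×0!×0!) = -1/6
Σ = -1/6  ⇒  CG² = 36/5×(-1/6)² = 1/5
CG = −√(1/5) = -0.447214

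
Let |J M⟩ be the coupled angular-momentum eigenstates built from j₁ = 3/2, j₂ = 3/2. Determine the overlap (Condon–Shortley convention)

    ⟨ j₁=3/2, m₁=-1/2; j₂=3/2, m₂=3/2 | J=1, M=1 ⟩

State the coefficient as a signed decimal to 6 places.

+√(3/10) ≈ +0.547723

triangle: 2!×1!×1!/5! = 2/120
(j±m)!: 1!×2!×3!×0!×2!×0! = 24
prefactor² = (2J+1)×Δ×N² = 6/5
  k=2: +1/(2!×0!×0!×1!×1!×0!) = 1/2
Σ = 1/2  ⇒  CG² = 6/5×1/2² = 3/10
CG = +√(3/10) = +0.547723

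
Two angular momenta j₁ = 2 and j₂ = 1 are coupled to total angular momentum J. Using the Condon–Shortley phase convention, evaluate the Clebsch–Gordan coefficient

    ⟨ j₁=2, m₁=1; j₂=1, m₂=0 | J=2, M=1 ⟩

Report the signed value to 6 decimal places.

+√(1/6) ≈ +0.408248

√[5·1!3!1!/6! · 3!1!1!1!3!1!] = √(3/2)
  +(−1)^0/∏(0,1,1,1,2,0)! = 1/2  (running 1/2)
  +(−1)^1/∏(1,0,0,0,3,1)! = -1/6  (running 1/3)
⟨..|..⟩ = √(3/2)·(1/3) = +0.408248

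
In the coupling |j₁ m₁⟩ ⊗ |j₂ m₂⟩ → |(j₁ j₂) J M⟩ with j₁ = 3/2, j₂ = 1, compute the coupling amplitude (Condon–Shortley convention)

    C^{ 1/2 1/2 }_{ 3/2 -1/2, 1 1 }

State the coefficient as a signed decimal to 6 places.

√[2·2!1!0!/4! · 1!2!2!0!1!0!] = √(2/3)
  +(−1)^2/∏(2,0,0,0,1,0)! = 1/2  (running 1/2)
⟨..|..⟩ = √(2/3)·(1/2) = +0.408248

+0.408248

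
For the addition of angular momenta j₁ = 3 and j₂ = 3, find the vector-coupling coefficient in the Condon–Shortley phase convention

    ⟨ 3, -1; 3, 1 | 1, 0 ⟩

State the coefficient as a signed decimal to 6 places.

-0.188982  (= −√(1/28))

triangle: 5!×1!×1!/8! = 120/40320
(j±m)!: 2!×4!×4!×2!×1!×1! = 2304
prefactor² = (2J+1)×Δ×N² = 144/7
  k=3: −1/(3!×2!×1!×1!×0!×0!) = -1/12
  k=4: +1/(4!×1!×0!×0!×1!×1!) = 1/24
Σ = -1/24  ⇒  CG² = 144/7×(-1/24)² = 1/28
CG = −√(1/28) = -0.188982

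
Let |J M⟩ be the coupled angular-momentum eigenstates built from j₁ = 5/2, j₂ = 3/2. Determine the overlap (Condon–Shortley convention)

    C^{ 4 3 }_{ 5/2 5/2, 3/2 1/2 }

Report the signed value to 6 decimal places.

j₁+j₂−J=0  J+j₁−j₂=5  J−j₁+j₂=3  j₁+j₂+J+1=9
(j₁±m₁, j₂±m₂, J±M) = (5,0,2,1,7,1)
P² = 21600
sum k=0..0:
  [0] +1/240 = 1/240
S = 1/240
C² = P²·S² = 3/8 ; C = +0.612372

+√(3/8) = +0.612372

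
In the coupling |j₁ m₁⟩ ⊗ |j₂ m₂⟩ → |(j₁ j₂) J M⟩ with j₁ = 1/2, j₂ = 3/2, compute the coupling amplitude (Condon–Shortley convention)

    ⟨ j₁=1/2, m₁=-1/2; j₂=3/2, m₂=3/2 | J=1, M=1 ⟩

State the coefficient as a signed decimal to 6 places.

−√(3/4) = -0.866025

triangle: 1!·0!·2!/4! = 2/24
(j±m)!: 0!·1!·3!·0!·2!·0! = 12
prefactor² = (2J+1)·Δ·N² = 3
  k=1: −1/(1!·0!·0!·2!·0!·0!) = -1/2
Σ = -1/2  ⇒  CG² = 3·(-1/2)² = 3/4
CG = −√(3/4) = -0.866025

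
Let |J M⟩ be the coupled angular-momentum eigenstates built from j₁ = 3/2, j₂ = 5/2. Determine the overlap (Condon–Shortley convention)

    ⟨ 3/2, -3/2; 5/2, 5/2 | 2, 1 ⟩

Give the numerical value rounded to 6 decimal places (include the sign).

j₁+j₂−J=2  J+j₁−j₂=1  J−j₁+j₂=3  j₁+j₂+J+1=7
(j₁±m₁, j₂±m₂, J±M) = (0,3,5,0,3,1)
P² = 360/7
sum k=2..2:
  [2] +1/12 = 1/12
S = 1/12
C² = P²·S² = 5/14 ; C = +0.597614

+0.597614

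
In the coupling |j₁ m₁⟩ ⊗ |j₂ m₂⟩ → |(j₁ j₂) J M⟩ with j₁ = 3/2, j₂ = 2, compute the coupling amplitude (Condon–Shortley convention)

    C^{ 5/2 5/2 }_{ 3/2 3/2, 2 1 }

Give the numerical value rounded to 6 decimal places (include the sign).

+0.654654

√[6·1!2!3!/7! · 3!0!3!1!5!0!] = √(432/7)
  +(−1)^0/∏(0,1,0,3,2,0)! = 1/12  (running 1/12)
⟨..|..⟩ = √(432/7)·(1/12) = +0.654654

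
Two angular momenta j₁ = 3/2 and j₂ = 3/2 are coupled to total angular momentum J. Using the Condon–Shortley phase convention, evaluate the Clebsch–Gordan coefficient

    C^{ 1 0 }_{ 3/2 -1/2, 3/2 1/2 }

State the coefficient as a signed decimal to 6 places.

j₁+j₂−J=2  J+j₁−j₂=1  J−j₁+j₂=1  j₁+j₂+J+1=5
(j₁±m₁, j₂±m₂, J±M) = (1,2,2,1,1,1)
P² = 1/5
sum k=1..2:
  [1] −1/1 = -1
  [2] +1/2 = 1/2
S = -1/2
C² = P²·S² = 1/20 ; C = -0.223607

-0.223607  (= −√(1/20))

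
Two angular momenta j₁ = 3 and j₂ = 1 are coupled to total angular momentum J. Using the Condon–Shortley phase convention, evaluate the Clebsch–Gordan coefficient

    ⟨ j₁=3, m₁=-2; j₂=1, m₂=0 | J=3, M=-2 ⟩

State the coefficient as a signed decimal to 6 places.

−√(1/3) ≈ -0.577350

√[7·1!5!1!/8! · 1!5!1!1!1!5!] = √(300)
  +(−1)^0/∏(0,1,5,1,0,0)! = 1/120  (running 1/120)
  +(−1)^1/∏(1,0,4,0,1,1)! = -1/24  (running -1/30)
⟨..|..⟩ = √(300)·(-1/30) = -0.577350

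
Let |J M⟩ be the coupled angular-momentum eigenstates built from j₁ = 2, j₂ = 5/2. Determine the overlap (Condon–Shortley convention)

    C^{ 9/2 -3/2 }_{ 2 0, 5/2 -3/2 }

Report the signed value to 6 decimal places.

√[10·0!4!5!/10! · 2!2!1!4!3!6!] = √(23040/7)
  +(−1)^0/∏(0,0,2,1,2,4)! = 1/96  (running 1/96)
⟨..|..⟩ = √(23040/7)·(1/96) = +0.597614

+0.597614  (= +√(5/14))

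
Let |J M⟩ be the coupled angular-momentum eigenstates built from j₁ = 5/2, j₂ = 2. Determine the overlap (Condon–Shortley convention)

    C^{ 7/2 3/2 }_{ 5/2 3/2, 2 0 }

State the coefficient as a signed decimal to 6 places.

+√(2/7) = +0.534522

√[8·1!4!3!/9! · 4!1!2!2!5!2!] = √(512/7)
  +(−1)^0/∏(0,1,1,2,3,1)! = 1/12  (running 1/12)
  +(−1)^1/∏(1,0,0,1,4,2)! = -1/48  (running 1/16)
⟨..|..⟩ = √(512/7)·(1/16) = +0.534522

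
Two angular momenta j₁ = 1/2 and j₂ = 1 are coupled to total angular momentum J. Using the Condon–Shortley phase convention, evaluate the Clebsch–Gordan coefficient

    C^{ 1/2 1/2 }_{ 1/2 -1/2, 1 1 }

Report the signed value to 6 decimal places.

j₁+j₂−J=1  J+j₁−j₂=0  J−j₁+j₂=1  j₁+j₂+J+1=3
(j₁±m₁, j₂±m₂, J±M) = (0,1,2,0,1,0)
P² = 2/3
sum k=1..1:
  [1] −1/1 = -1
S = -1
C² = P²·S² = 2/3 ; C = -0.816497

−√(2/3) ≈ -0.816497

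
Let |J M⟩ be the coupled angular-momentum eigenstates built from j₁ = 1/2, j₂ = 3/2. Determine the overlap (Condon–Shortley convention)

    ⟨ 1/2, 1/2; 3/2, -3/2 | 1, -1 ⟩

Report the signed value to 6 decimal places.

triangle: 1!*0!*2!/4! = 2/24
(j±m)!: 1!*0!*0!*3!*0!*2! = 12
prefactor² = (2J+1)*Δ*N² = 3
  k=0: +1/(0!*1!*0!*0!*0!*2!) = 1/2
Σ = 1/2  ⇒  CG² = 3*1/2² = 3/4
CG = +√(3/4) = +0.866025

+0.866025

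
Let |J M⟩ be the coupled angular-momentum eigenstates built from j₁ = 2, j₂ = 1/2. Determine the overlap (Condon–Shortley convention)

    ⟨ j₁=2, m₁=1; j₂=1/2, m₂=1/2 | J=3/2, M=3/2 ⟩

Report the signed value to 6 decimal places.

√[4·1!3!0!/5! · 3!1!1!0!3!0!] = √(36/5)
  +(−1)^1/∏(1,0,0,0,3,0)! = -1/6  (running -1/6)
⟨..|..⟩ = √(36/5)·(-1/6) = -0.447214

-0.447214  (= −√(1/5))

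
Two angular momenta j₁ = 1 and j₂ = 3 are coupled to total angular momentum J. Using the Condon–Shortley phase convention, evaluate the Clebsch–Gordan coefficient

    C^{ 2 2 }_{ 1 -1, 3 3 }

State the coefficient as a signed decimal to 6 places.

+√(5/7) ≈ +0.845154

√[5·2!0!4!/7! · 0!2!6!0!4!0!] = √(11520/7)
  +(−1)^2/∏(2,0,0,4,0,0)! = 1/48  (running 1/48)
⟨..|..⟩ = √(11520/7)·(1/48) = +0.845154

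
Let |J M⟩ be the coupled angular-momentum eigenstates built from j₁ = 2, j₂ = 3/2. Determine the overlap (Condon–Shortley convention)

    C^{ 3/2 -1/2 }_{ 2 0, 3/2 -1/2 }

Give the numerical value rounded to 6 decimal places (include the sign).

−√(1/5) ≈ -0.447214

√[4·2!2!1!/6! · 2!2!1!2!1!2!] = √(16/45)
  +(−1)^0/∏(0,2,2,1,0,0)! = 1/4  (running 1/4)
  +(−1)^1/∏(1,1,1,0,1,1)! = -1  (running -3/4)
⟨..|..⟩ = √(16/45)·(-3/4) = -0.447214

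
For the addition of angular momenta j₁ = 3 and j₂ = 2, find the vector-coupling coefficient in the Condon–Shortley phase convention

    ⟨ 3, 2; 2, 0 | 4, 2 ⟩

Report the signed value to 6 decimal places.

+0.585540

√[9·1!5!3!/10! · 5!1!2!2!6!2!] = √(8640/7)
  +(−1)^0/∏(0,1,1,2,4,1)! = 1/48  (running 1/48)
  +(−1)^1/∏(1,0,0,1,5,2)! = -1/240  (running 1/60)
⟨..|..⟩ = √(8640/7)·(1/60) = +0.585540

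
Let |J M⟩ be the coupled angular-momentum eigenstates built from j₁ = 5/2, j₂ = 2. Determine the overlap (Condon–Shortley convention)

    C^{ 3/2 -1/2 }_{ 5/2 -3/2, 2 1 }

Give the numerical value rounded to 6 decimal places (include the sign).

+0.138013

√[4·3!2!1!/7! · 1!4!3!1!1!2!] = √(96/35)
  +(−1)^2/∏(2,1,2,1,0,0)! = 1/4  (running 1/4)
  +(−1)^3/∏(3,0,1,0,1,1)! = -1/6  (running 1/12)
⟨..|..⟩ = √(96/35)·(1/12) = +0.138013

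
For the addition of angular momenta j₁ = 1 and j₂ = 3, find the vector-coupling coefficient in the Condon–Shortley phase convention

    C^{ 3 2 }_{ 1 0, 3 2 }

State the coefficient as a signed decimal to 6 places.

triangle: 1!×1!×5!/8! = 120/40320
(j±m)!: 1!×1!×5!×1!×5!×1! = 14400
prefactor² = (2J+1)×Δ×N² = 300
  k=0: +1/(0!×1!×1!×5!×0!×0!) = 1/120
  k=1: −1/(1!×0!×0!×4!×1!×1!) = -1/24
Σ = -1/30  ⇒  CG² = 300×(-1/30)² = 1/3
CG = −√(1/3) = -0.577350

−√(1/3) ≈ -0.577350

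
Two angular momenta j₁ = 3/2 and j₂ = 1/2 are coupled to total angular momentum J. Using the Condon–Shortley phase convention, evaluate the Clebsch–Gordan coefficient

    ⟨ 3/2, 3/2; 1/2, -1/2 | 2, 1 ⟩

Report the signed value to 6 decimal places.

j₁+j₂−J=0  J+j₁−j₂=3  J−j₁+j₂=1  j₁+j₂+J+1=5
(j₁±m₁, j₂±m₂, J±M) = (3,0,0,1,3,1)
P² = 9
sum k=0..0:
  [0] +1/6 = 1/6
S = 1/6
C² = P²·S² = 1/4 ; C = +0.500000

+0.500000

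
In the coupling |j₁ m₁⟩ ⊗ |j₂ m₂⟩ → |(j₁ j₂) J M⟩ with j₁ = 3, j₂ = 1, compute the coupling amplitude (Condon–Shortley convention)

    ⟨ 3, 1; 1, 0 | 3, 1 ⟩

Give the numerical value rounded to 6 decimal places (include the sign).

+0.288675  (= +√(1/12))

j₁+j₂−J=1  J+j₁−j₂=5  J−j₁+j₂=1  j₁+j₂+J+1=8
(j₁±m₁, j₂±m₂, J±M) = (4,2,1,1,4,2)
P² = 48
sum k=0..1:
  [0] +1/12 = 1/12
  [1] −1/24 = -1/24
S = 1/24
C² = P²·S² = 1/12 ; C = +0.288675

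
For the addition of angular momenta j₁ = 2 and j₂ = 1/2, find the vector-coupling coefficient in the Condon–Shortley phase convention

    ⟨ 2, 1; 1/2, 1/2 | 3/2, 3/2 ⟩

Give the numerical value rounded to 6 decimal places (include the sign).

-0.447214

triangle: 1!·3!·0!/5! = 6/120
(j±m)!: 3!·1!·1!·0!·3!·0! = 36
prefactor² = (2J+1)·Δ·N² = 36/5
  k=1: −1/(1!·0!·0!·0!·3!·0!) = -1/6
Σ = -1/6  ⇒  CG² = 36/5·(-1/6)² = 1/5
CG = −√(1/5) = -0.447214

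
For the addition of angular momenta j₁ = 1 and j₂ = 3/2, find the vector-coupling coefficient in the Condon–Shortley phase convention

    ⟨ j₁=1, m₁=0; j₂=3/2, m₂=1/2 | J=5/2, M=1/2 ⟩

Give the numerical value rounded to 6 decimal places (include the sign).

√[6·0!2!3!/6! · 1!1!2!1!3!2!] = √(12/5)
  +(−1)^0/∏(0,0,1,2,1,1)! = 1/2  (running 1/2)
⟨..|..⟩ = √(12/5)·(1/2) = +0.774597

+0.774597  (= +√(3/5))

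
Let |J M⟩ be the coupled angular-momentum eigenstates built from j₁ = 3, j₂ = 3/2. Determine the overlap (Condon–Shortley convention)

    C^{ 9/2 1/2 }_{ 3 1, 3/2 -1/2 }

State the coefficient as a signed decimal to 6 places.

+√(5/14) = +0.597614

j₁+j₂−J=0  J+j₁−j₂=6  J−j₁+j₂=3  j₁+j₂+J+1=10
(j₁±m₁, j₂±m₂, J±M) = (4,2,1,2,5,4)
P² = 23040/7
sum k=0..0:
  [0] +1/96 = 1/96
S = 1/96
C² = P²·S² = 5/14 ; C = +0.597614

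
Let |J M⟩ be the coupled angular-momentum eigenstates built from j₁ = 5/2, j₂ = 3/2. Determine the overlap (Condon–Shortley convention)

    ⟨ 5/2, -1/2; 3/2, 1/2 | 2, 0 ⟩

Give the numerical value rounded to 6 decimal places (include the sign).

-0.267261

√[5·2!3!1!/7! · 2!3!2!1!2!2!] = √(8/7)
  +(−1)^1/∏(1,1,2,1,1,0)! = -1/2  (running -1/2)
  +(−1)^2/∏(2,0,1,0,2,1)! = 1/4  (running -1/4)
⟨..|..⟩ = √(8/7)·(-1/4) = -0.267261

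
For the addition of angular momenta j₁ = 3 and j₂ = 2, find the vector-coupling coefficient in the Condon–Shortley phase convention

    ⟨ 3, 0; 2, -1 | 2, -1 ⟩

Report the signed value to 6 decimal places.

-0.534522

triangle: 3!·3!·1!/8! = 36/40320
(j±m)!: 3!·3!·1!·3!·1!·3! = 1296
prefactor² = (2J+1)·Δ·N² = 81/14
  k=0: +1/(0!·3!·3!·1!·0!·0!) = 1/36
  k=1: −1/(1!·2!·2!·0!·1!·1!) = -1/4
Σ = -2/9  ⇒  CG² = 81/14·(-2/9)² = 2/7
CG = −√(2/7) = -0.534522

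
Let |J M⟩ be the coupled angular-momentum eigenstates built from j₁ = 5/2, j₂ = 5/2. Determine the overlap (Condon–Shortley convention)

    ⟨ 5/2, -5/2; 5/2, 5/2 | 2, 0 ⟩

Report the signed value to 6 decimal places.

−√(25/84) = -0.545545

√[5·3!2!2!/8! · 0!5!5!0!2!2!] = √(1200/7)
  +(−1)^3/∏(3,0,2,2,0,0)! = -1/24  (running -1/24)
⟨..|..⟩ = √(1200/7)·(-1/24) = -0.545545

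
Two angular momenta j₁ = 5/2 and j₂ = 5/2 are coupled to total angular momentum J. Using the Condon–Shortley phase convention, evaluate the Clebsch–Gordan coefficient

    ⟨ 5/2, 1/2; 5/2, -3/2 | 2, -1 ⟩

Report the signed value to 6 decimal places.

triangle: 3!*2!*2!/8! = 24/40320
(j±m)!: 3!*2!*1!*4!*1!*3! = 1728
prefactor² = (2J+1)*Δ*N² = 36/7
  k=0: +1/(0!*3!*2!*1!*0!*1!) = 1/12
  k=1: −1/(1!*2!*1!*0!*1!*2!) = -1/4
Σ = -1/6  ⇒  CG² = 36/7*(-1/6)² = 1/7
CG = −√(1/7) = -0.377964

−√(1/7) ≈ -0.377964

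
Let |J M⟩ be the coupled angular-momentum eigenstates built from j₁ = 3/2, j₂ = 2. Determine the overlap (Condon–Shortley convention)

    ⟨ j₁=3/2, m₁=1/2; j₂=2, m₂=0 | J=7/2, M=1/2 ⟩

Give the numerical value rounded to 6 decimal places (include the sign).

triangle: 0!·3!·4!/8! = 144/40320
(j±m)!: 2!·1!·2!·2!·4!·3! = 1152
prefactor² = (2J+1)·Δ·N² = 1152/35
  k=0: +1/(0!·0!·1!·2!·2!·2!) = 1/8
Σ = 1/8  ⇒  CG² = 1152/35·1/8² = 18/35
CG = +√(18/35) = +0.717137

+0.717137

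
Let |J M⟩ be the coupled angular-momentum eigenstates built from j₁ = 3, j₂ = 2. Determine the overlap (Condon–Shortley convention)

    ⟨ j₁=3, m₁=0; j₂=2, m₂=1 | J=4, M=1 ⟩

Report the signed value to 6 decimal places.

j₁+j₂−J=1  J+j₁−j₂=5  J−j₁+j₂=3  j₁+j₂+J+1=10
(j₁±m₁, j₂±m₂, J±M) = (3,3,3,1,5,3)
P² = 1944/7
sum k=0..1:
  [0] +1/72 = 1/72
  [1] −1/24 = -1/24
S = -1/36
C² = P²·S² = 3/14 ; C = -0.462910

−√(3/14) ≈ -0.462910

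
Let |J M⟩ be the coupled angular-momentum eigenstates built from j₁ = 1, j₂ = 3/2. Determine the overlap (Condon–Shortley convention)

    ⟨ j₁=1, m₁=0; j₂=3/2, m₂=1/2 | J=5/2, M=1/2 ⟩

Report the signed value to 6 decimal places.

+√(3/5) = +0.774597

triangle: 0!×2!×3!/6! = 12/720
(j±m)!: 1!×1!×2!×1!×3!×2! = 24
prefactor² = (2J+1)×Δ×N² = 12/5
  k=0: +1/(0!×0!×1!×2!×1!×1!) = 1/2
Σ = 1/2  ⇒  CG² = 12/5×1/2² = 3/5
CG = +√(3/5) = +0.774597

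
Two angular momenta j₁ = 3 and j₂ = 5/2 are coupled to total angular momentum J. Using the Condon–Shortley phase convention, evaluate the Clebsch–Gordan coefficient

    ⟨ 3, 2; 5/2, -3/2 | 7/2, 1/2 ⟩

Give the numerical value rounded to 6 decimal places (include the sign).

triangle: 2!×4!×3!/10! = 288/3628800
(j±m)!: 5!×1!×1!×4!×4!×3! = 414720
prefactor² = (2J+1)×Δ×N² = 9216/35
  k=0: +1/(0!×2!×1!×1!×3!×2!) = 1/24
  k=1: −1/(1!×1!×0!×0!×4!×3!) = -1/144
Σ = 5/144  ⇒  CG² = 9216/35×5/144² = 20/63
CG = +√(20/63) = +0.563436

+√(20/63) ≈ +0.563436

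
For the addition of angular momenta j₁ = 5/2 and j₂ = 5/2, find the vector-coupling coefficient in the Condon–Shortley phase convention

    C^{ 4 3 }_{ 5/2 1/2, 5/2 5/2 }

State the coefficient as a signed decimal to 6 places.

−√(1/2) = -0.707107

√[9·1!4!4!/10! · 3!2!5!0!7!1!] = √(10368)
  +(−1)^1/∏(1,0,1,4,3,0)! = -1/144  (running -1/144)
⟨..|..⟩ = √(10368)·(-1/144) = -0.707107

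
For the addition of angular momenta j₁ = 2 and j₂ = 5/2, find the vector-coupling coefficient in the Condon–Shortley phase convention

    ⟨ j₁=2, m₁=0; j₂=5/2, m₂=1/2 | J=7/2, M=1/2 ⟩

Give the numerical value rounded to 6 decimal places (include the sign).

triangle: 1!·3!·4!/9! = 144/362880
(j±m)!: 2!·2!·3!·2!·4!·3! = 6912
prefactor² = (2J+1)·Δ·N² = 768/35
  k=0: +1/(0!·1!·2!·3!·1!·1!) = 1/12
  k=1: −1/(1!·0!·1!·2!·2!·2!) = -1/8
Σ = -1/24  ⇒  CG² = 768/35·(-1/24)² = 4/105
CG = −√(4/105) = -0.195180

-0.195180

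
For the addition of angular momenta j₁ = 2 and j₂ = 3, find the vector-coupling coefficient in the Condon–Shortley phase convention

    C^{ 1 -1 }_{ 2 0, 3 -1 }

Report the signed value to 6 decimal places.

triangle: 4!*0!*2!/7! = 48/5040
(j±m)!: 2!*2!*2!*4!*0!*2! = 384
prefactor² = (2J+1)*Δ*N² = 384/35
  k=2: +1/(2!*2!*0!*0!*0!*2!) = 1/8
Σ = 1/8  ⇒  CG² = 384/35*1/8² = 6/35
CG = +√(6/35) = +0.414039

+0.414039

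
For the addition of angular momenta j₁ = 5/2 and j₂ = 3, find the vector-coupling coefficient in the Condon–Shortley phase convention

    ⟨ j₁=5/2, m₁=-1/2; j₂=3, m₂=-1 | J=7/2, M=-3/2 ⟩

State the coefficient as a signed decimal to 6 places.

√[8·2!3!4!/10! · 2!3!2!4!2!5!] = √(3072/35)
  +(−1)^0/∏(0,2,3,2,0,2)! = 1/48  (running 1/48)
  +(−1)^1/∏(1,1,2,1,1,3)! = -1/12  (running -1/16)
  +(−1)^2/∏(2,0,1,0,2,4)! = 1/96  (running -5/96)
⟨..|..⟩ = √(3072/35)·(-5/96) = -0.487950

-0.487950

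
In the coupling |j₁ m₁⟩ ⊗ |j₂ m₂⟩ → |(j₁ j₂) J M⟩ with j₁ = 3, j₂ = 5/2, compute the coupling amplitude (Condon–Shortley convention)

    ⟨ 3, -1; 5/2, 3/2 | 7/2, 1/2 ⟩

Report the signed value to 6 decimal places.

j₁+j₂−J=2  J+j₁−j₂=4  J−j₁+j₂=3  j₁+j₂+J+1=10
(j₁±m₁, j₂±m₂, J±M) = (2,4,4,1,4,3)
P² = 18432/175
sum k=1..2:
  [1] −1/36 = -1/36
  [2] +1/16 = 1/16
S = 5/144
C² = P²·S² = 8/63 ; C = +0.356348

+√(8/63) ≈ +0.356348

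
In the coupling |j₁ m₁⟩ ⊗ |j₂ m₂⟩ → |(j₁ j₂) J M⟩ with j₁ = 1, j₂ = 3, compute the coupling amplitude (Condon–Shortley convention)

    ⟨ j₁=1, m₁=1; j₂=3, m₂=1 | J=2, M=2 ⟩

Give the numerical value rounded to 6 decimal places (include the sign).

+√(1/21) = +0.218218

j₁+j₂−J=2  J+j₁−j₂=0  J−j₁+j₂=4  j₁+j₂+J+1=7
(j₁±m₁, j₂±m₂, J±M) = (2,0,4,2,4,0)
P² = 768/7
sum k=0..0:
  [0] +1/48 = 1/48
S = 1/48
C² = P²·S² = 1/21 ; C = +0.218218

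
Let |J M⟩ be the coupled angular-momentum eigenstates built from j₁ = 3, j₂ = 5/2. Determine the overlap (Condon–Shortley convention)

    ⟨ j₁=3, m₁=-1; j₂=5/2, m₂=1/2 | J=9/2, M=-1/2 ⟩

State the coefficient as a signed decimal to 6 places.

−√(160/693) = -0.480500

triangle: 1!×5!×4!/11! = 2880/39916800
(j±m)!: 2!×4!×3!×2!×4!×5! = 1658880
prefactor² = (2J+1)×Δ×N² = 92160/77
  k=0: +1/(0!×1!×4!×3!×1!×1!) = 1/144
  k=1: −1/(1!×0!×3!×2!×2!×2!) = -1/48
Σ = -1/72  ⇒  CG² = 92160/77×(-1/72)² = 160/693
CG = −√(160/693) = -0.480500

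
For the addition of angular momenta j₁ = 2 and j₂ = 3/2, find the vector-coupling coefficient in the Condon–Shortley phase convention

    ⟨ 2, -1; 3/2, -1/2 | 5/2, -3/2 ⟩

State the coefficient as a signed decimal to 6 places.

−√(1/35) = -0.169031

triangle: 1!×3!×2!/7! = 12/5040
(j±m)!: 1!×3!×1!×2!×1!×4! = 288
prefactor² = (2J+1)×Δ×N² = 144/35
  k=0: +1/(0!×1!×3!×1!×0!×1!) = 1/6
  k=1: −1/(1!×0!×2!×0!×1!×2!) = -1/4
Σ = -1/12  ⇒  CG² = 144/35×(-1/12)² = 1/35
CG = −√(1/35) = -0.169031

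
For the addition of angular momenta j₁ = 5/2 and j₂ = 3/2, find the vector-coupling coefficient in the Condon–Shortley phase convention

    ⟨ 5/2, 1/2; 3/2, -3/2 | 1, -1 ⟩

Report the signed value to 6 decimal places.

triangle: 3!·2!·0!/6! = 12/720
(j±m)!: 3!·2!·0!·3!·0!·2! = 144
prefactor² = (2J+1)·Δ·N² = 36/5
  k=0: +1/(0!·3!·2!·0!·0!·0!) = 1/12
Σ = 1/12  ⇒  CG² = 36/5·1/12² = 1/20
CG = +√(1/20) = +0.223607

+√(1/20) = +0.223607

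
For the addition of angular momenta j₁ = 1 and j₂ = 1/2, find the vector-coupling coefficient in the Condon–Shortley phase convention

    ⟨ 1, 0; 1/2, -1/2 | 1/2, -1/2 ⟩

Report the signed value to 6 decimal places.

+√(1/3) = +0.577350

j₁+j₂−J=1  J+j₁−j₂=1  J−j₁+j₂=0  j₁+j₂+J+1=3
(j₁±m₁, j₂±m₂, J±M) = (1,1,0,1,0,1)
P² = 1/3
sum k=0..0:
  [0] +1/1 = 1
S = 1
C² = P²·S² = 1/3 ; C = +0.577350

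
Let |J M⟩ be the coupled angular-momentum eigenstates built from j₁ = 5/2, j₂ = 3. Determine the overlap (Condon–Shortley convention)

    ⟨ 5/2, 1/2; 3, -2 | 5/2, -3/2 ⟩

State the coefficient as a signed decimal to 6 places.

−√(1/14) ≈ -0.267261

triangle: 3!*2!*3!/9! = 72/362880
(j±m)!: 3!*2!*1!*5!*1!*4! = 34560
prefactor² = (2J+1)*Δ*N² = 288/7
  k=0: +1/(0!*3!*2!*1!*0!*2!) = 1/24
  k=1: −1/(1!*2!*1!*0!*1!*3!) = -1/12
Σ = -1/24  ⇒  CG² = 288/7*(-1/24)² = 1/14
CG = −√(1/14) = -0.267261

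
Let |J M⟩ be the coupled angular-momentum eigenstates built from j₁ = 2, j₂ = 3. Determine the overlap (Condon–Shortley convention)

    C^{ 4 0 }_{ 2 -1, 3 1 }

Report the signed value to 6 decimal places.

-0.597614

√[9·1!3!5!/10! · 1!3!4!2!4!4!] = √(10368/35)
  +(−1)^0/∏(0,1,3,4,0,1)! = 1/144  (running 1/144)
  +(−1)^1/∏(1,0,2,3,1,2)! = -1/24  (running -5/144)
⟨..|..⟩ = √(10368/35)·(-5/144) = -0.597614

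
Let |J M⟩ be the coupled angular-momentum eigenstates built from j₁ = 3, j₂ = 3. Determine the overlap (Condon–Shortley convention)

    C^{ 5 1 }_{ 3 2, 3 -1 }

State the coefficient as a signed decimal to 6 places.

√[11·1!5!5!/12! · 5!1!2!4!6!4!] = √(230400/7)
  +(−1)^0/∏(0,1,1,2,4,3)! = 1/288  (running 1/288)
  +(−1)^1/∏(1,0,0,1,5,4)! = -1/2880  (running 1/320)
⟨..|..⟩ = √(230400/7)·(1/320) = +0.566947

+√(9/28) ≈ +0.566947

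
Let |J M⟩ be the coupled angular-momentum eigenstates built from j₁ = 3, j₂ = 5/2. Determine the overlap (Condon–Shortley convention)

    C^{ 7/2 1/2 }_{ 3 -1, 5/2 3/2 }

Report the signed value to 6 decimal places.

+√(8/63) ≈ +0.356348

triangle: 2!·4!·3!/10! = 288/3628800
(j±m)!: 2!·4!·4!·1!·4!·3! = 165888
prefactor² = (2J+1)·Δ·N² = 18432/175
  k=1: −1/(1!·1!·3!·3!·1!·0!) = -1/36
  k=2: +1/(2!·0!·2!·2!·2!·1!) = 1/16
Σ = 5/144  ⇒  CG² = 18432/175·5/144² = 8/63
CG = +√(8/63) = +0.356348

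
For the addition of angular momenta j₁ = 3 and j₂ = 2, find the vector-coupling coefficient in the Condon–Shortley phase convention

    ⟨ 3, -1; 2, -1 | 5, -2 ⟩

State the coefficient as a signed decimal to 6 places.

+0.707107

j₁+j₂−J=0  J+j₁−j₂=6  J−j₁+j₂=4  j₁+j₂+J+1=11
(j₁±m₁, j₂±m₂, J±M) = (2,4,1,3,3,7)
P² = 41472
sum k=0..0:
  [0] +1/288 = 1/288
S = 1/288
C² = P²·S² = 1/2 ; C = +0.707107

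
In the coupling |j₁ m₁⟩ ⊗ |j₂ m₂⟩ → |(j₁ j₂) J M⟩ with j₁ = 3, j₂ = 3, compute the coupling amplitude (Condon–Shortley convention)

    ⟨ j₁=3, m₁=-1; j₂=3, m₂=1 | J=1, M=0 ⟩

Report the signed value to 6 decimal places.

−√(1/28) = -0.188982

triangle: 5!×1!×1!/8! = 120/40320
(j±m)!: 2!×4!×4!×2!×1!×1! = 2304
prefactor² = (2J+1)×Δ×N² = 144/7
  k=3: −1/(3!×2!×1!×1!×0!×0!) = -1/12
  k=4: +1/(4!×1!×0!×0!×1!×1!) = 1/24
Σ = -1/24  ⇒  CG² = 144/7×(-1/24)² = 1/28
CG = −√(1/28) = -0.188982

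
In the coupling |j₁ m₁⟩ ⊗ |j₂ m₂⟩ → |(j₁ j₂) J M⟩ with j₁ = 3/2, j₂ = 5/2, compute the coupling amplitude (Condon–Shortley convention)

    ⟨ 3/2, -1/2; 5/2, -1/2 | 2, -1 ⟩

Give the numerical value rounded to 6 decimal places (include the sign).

-0.545545  (= −√(25/84))

j₁+j₂−J=2  J+j₁−j₂=1  J−j₁+j₂=3  j₁+j₂+J+1=7
(j₁±m₁, j₂±m₂, J±M) = (1,2,2,3,1,3)
P² = 12/7
sum k=1..2:
  [1] −1/2 = -1/2
  [2] +1/12 = 1/12
S = -5/12
C² = P²·S² = 25/84 ; C = -0.545545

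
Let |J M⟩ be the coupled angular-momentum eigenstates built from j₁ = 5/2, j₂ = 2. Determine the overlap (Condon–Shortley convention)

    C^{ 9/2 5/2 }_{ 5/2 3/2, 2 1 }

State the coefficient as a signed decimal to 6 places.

√[10·0!5!4!/10! · 4!1!3!1!7!2!] = √(11520)
  +(−1)^0/∏(0,0,1,3,4,1)! = 1/144  (running 1/144)
⟨..|..⟩ = √(11520)·(1/144) = +0.745356

+√(5/9) ≈ +0.745356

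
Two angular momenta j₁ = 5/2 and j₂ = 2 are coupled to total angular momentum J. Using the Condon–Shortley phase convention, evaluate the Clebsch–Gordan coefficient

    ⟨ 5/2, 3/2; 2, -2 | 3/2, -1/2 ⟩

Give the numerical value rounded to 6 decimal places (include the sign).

√[4·3!2!1!/7! · 4!1!0!4!1!2!] = √(384/35)
  +(−1)^0/∏(0,3,1,0,1,1)! = 1/6  (running 1/6)
⟨..|..⟩ = √(384/35)·(1/6) = +0.552052

+0.552052  (= +√(32/105))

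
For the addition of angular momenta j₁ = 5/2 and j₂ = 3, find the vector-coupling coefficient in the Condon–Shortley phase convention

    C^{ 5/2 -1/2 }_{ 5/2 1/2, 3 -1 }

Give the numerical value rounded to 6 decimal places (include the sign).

j₁+j₂−J=3  J+j₁−j₂=2  J−j₁+j₂=3  j₁+j₂+J+1=9
(j₁±m₁, j₂±m₂, J±M) = (3,2,2,4,2,3)
P² = 288/35
sum k=0..2:
  [0] +1/24 = 1/24
  [1] −1/4 = -1/4
  [2] +1/24 = 1/24
S = -1/6
C² = P²·S² = 8/35 ; C = -0.478091

−√(8/35) = -0.478091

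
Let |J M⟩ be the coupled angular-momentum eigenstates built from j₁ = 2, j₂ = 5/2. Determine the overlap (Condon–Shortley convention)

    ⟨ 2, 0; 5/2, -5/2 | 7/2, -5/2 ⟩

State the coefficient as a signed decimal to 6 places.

√[8·1!3!4!/9! · 2!2!0!5!1!6!] = √(7680/7)
  +(−1)^0/∏(0,1,2,0,1,4)! = 1/48  (running 1/48)
⟨..|..⟩ = √(7680/7)·(1/48) = +0.690066

+0.690066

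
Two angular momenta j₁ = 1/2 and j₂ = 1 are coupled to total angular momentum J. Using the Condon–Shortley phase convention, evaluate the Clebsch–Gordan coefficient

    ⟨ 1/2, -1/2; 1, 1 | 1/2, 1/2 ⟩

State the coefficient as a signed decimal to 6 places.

√[2·1!0!1!/3! · 0!1!2!0!1!0!] = √(2/3)
  +(−1)^1/∏(1,0,0,1,0,0)! = -1  (running -1)
⟨..|..⟩ = √(2/3)·(-1) = -0.816497

-0.816497  (= −√(2/3))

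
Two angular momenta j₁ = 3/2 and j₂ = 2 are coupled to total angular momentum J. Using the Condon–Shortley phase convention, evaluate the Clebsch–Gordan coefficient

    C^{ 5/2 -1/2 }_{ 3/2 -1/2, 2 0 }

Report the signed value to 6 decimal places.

−√(3/35) = -0.292770

√[6·1!2!3!/7! · 1!2!2!2!2!3!] = √(48/35)
  +(−1)^0/∏(0,1,2,2,0,1)! = 1/4  (running 1/4)
  +(−1)^1/∏(1,0,1,1,1,2)! = -1/2  (running -1/4)
⟨..|..⟩ = √(48/35)·(-1/4) = -0.292770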